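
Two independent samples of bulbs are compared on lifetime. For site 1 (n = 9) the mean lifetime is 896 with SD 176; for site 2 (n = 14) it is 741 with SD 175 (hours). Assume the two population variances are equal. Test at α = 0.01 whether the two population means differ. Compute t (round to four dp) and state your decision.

t = 2.0686; fail to reject H0

Let group 1 = site 1, group 2 = site 2. H0: μ_1 = μ_2; H1: μ_1 ≠ μ_2 (two-sample pooled-variance t-test, two-sided).
s_p² = [(9−1)·176² + (14−1)·175²]/(9+14−2) = 30758.7
t = (896 − 741)/√[30758.7·(1/9 + 1/14)] = 2.0686
df = n₁ + n₂ − 2 = 21
Two-sided p-value ≈ 0.0511
Since p ≈ 0.0511 > α = 0.01, fail to reject H0; the evidence is not statistically significant.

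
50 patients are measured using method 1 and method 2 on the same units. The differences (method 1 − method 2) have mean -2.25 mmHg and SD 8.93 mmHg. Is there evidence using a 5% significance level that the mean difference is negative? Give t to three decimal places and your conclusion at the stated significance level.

t = -1.782; reject H0

H0: μ_d = 0; H1: μ_d < 0 (paired t-test on the differences, left-tailed).
t = d̄/(s_d/√n) = -2.25/(8.93/√50) = -1.782
df = n − 1 = 49
p-value = P(T ≤ -1.782) ≈ 0.0405
Since p ≈ 0.0405 < α = 0.05, reject H0; the data support H1.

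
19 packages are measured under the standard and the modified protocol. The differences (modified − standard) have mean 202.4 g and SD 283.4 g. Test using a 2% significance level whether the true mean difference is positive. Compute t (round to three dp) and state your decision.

t = 3.113; reject H0

H0: μ_d = 0; H1: μ_d > 0 (paired t-test on the differences, right-tailed).
t = d̄/(s_d/√n) = 202.4/(283.4/√19) = 3.113
df = n − 1 = 18
p-value = P(T ≥ 3.113) ≈ 0.0030
Since p ≈ 0.0030 < α = 0.02, reject H0; the evidence is statistically significant.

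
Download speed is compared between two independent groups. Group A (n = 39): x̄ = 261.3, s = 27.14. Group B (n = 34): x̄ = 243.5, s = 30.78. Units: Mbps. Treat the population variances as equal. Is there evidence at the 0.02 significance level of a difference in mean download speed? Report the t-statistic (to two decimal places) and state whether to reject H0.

Let group 1 = group A, group 2 = group B. H0: μ_1 = μ_2; H1: μ_1 ≠ μ_2 (two-sample pooled-variance t-test, two-sided).
s_p² = [(39−1)·27.14² + (34−1)·30.78²]/(39+34−2) = 834.57
t = (261.3 − 243.5)/√[834.57·(1/39 + 1/34)] = 2.63
df = n₁ + n₂ − 2 = 71
Two-sided p-value ≈ 0.0106
Since p ≈ 0.0106 < α = 0.02, reject H0; the evidence is statistically significant.

t = 2.63; reject H0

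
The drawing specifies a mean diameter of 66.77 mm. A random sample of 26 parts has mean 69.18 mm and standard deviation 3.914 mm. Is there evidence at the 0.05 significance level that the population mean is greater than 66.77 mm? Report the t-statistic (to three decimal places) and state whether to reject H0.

t = 3.140; reject H0

H0: μ = 66.77; H1: μ > 66.77 (one-sample t-test, right-tailed).
t = (x̄ − μ₀)/(s/√n) = (69.18 − 66.77)/(3.914/√26) = 3.140
df = n − 1 = 25
p-value = P(T ≥ 3.140) ≈ 0.002
Since p ≈ 0.002 < α = 0.05, reject H0; the evidence is statistically significant.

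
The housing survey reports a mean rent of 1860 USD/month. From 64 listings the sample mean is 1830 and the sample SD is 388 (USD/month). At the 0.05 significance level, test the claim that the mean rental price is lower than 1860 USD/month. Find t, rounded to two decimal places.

H0: μ = 1860; H1: μ < 1860 (one-sample t-test, left-tailed).
t = (x̄ − μ₀)/(s/√n) = (1830 − 1860)/(388/√64) = -0.62
df = n − 1 = 63
p-value = P(T ≤ -0.62) ≈ 0.269
Since p ≈ 0.269 > α = 0.05, fail to reject H0; the data do not provide sufficient evidence against H0.

-0.62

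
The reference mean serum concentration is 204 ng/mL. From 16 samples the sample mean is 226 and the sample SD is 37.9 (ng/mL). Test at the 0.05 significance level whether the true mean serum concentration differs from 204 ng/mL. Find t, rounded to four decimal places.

H0: μ = 204; H1: μ ≠ 204 (one-sample t-test, two-sided).
t = (x̄ − μ₀)/(s/√n) = (226 − 204)/(37.9/√16) = 2.3219
df = n − 1 = 15
Two-sided p-value ≈ 0.0347
Since p ≈ 0.0347 < α = 0.05, reject H0; the evidence is statistically significant.

2.3219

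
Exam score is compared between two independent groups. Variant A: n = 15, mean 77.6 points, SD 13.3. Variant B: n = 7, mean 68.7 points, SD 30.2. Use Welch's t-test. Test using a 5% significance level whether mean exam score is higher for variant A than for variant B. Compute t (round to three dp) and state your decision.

Let group 1 = variant A, group 2 = variant B. H0: μ_1 = μ_2; H1: μ_1 > μ_2 (Welch's two-sample t-test, right-tailed).
t = (x̄_1 − x̄_2)/√(s_1²/n_1 + s_2²/n_2) = (77.6 − 68.7)/√(13.3²/15 + 30.2²/7) = 0.747
Welch–Satterthwaite df ≈ 7.11
p-value = P(T ≥ 0.747) ≈ 0.2396
Since p ≈ 0.2396 > α = 0.05, fail to reject H0; the data do not provide sufficient evidence against H0.

t = 0.747; fail to reject H0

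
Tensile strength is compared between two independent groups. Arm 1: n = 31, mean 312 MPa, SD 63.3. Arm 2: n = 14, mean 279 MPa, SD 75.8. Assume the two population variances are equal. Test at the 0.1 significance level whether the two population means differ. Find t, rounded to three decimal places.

1.522

Let group 1 = arm 1, group 2 = arm 2. H0: μ_1 = μ_2; H1: μ_1 ≠ μ_2 (two-sample pooled-variance t-test, two-sided).
s_p² = [(31−1)·63.3² + (14−1)·75.8²]/(31+14−2) = 4532.56
t = (312 − 279)/√[4532.56·(1/31 + 1/14)] = 1.522
df = n₁ + n₂ − 2 = 43
Two-sided p-value ≈ 0.1353
Since p ≈ 0.1353 > α = 0.1, fail to reject H0; the evidence is not statistically significant.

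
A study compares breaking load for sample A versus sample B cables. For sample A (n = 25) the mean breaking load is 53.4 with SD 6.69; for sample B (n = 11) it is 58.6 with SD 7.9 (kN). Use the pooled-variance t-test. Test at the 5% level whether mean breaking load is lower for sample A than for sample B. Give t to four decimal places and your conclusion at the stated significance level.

t = -2.0336; reject H0

Let group 1 = sample A, group 2 = sample B. H0: μ_1 = μ_2; H1: μ_1 < μ_2 (two-sample pooled-variance t-test, left-tailed).
s_p² = [(25−1)·6.69² + (11−1)·7.9²]/(25+11−2) = 49.9484
t = (53.4 − 58.6)/√[49.9484·(1/25 + 1/11)] = -2.0336
df = n₁ + n₂ − 2 = 34
p-value = P(T ≤ -2.0336) ≈ 0.025
Since p ≈ 0.025 < α = 0.05, reject H0; the evidence is statistically significant.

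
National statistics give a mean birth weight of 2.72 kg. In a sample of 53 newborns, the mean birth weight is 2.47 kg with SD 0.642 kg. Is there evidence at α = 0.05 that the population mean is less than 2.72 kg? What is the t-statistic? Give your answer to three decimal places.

H0: μ = 2.72; H1: μ < 2.72 (one-sample t-test, left-tailed).
t = (x̄ − μ₀)/(s/√n) = (2.47 − 2.72)/(0.642/√53) = -2.835
df = n − 1 = 52
p-value = P(T ≤ -2.835) ≈ 0.0033
Since p ≈ 0.0033 < α = 0.05, reject H0; the evidence is statistically significant.

-2.835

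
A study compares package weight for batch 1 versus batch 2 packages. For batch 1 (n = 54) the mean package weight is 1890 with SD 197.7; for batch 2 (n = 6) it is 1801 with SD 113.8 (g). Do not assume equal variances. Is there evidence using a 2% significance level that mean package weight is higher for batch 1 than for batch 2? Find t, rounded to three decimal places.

1.658

Let group 1 = batch 1, group 2 = batch 2. H0: μ_1 = μ_2; H1: μ_1 > μ_2 (Welch's two-sample t-test, right-tailed).
t = (x̄_1 − x̄_2)/√(s_1²/n_1 + s_2²/n_2) = (1890 − 1801)/√(197.7²/54 + 113.8²/6) = 1.658
Welch–Satterthwaite df ≈ 8.82
p-value = P(T ≥ 1.658) ≈ 0.066
Since p ≈ 0.066 > α = 0.02, fail to reject H0; the data do not provide sufficient evidence against H0.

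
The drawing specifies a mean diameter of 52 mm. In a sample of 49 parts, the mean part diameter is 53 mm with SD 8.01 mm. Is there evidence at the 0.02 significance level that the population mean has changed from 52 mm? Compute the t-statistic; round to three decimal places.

0.874

H0: μ = 52; H1: μ ≠ 52 (one-sample t-test, two-sided).
t = (x̄ − μ₀)/(s/√n) = (53 − 52)/(8.01/√49) = 0.874
df = n − 1 = 48
Two-sided p-value ≈ 0.387
Since p ≈ 0.387 > α = 0.02, fail to reject H0; the evidence is not statistically significant.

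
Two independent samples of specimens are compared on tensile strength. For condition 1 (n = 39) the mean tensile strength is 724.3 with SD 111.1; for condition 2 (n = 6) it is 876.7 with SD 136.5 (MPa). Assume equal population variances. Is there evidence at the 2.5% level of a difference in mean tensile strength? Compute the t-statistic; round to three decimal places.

Let group 1 = condition 1, group 2 = condition 2. H0: μ_1 = μ_2; H1: μ_1 ≠ μ_2 (two-sample pooled-variance t-test, two-sided).
s_p² = [(39−1)·111.1² + (6−1)·136.5²]/(39+6−2) = 13074.5
t = (724.3 − 876.7)/√[13074.5·(1/39 + 1/6)] = -3.039
df = n₁ + n₂ − 2 = 43
Two-sided p-value ≈ 0.0040
Since p ≈ 0.0040 < α = 0.025, reject H0; the data support H1.

-3.039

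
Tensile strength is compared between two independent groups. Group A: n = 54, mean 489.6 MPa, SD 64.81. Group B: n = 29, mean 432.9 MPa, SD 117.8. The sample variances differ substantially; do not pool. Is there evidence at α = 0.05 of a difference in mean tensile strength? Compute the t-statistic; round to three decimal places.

2.404

Let group 1 = group A, group 2 = group B. H0: μ_1 = μ_2; H1: μ_1 ≠ μ_2 (Welch's two-sample t-test, two-sided).
t = (x̄_1 − x̄_2)/√(s_1²/n_1 + s_2²/n_2) = (489.6 − 432.9)/√(64.81²/54 + 117.8²/29) = 2.404
Welch–Satterthwaite df ≈ 37.32
Two-sided p-value ≈ 0.021
Since p ≈ 0.021 < α = 0.05, reject H0; the evidence is statistically significant.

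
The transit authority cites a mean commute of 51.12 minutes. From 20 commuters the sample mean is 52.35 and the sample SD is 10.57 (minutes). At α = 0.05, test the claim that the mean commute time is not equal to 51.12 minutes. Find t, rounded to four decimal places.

0.5204

H0: μ = 51.12; H1: μ ≠ 51.12 (one-sample t-test, two-sided).
t = (x̄ − μ₀)/(s/√n) = (52.35 − 51.12)/(10.57/√20) = 0.5204
df = n − 1 = 19
Two-sided p-value ≈ 0.6088
Since p ≈ 0.6088 > α = 0.05, fail to reject H0; the data do not provide sufficient evidence against H0.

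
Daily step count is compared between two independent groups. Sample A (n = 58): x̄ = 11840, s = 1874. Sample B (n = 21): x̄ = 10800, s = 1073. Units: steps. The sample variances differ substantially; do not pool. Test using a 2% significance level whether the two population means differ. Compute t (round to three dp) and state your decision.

Let group 1 = sample A, group 2 = sample B. H0: μ_1 = μ_2; H1: μ_1 ≠ μ_2 (Welch's two-sample t-test, two-sided).
t = (x̄_1 − x̄_2)/√(s_1²/n_1 + s_2²/n_2) = (11840 − 10800)/√(1874²/58 + 1073²/21) = 3.062
Welch–Satterthwaite df ≈ 62.03
Two-sided p-value ≈ 0.0033
Since p ≈ 0.0033 < α = 0.02, reject H0; the data support H1.

t = 3.062; reject H0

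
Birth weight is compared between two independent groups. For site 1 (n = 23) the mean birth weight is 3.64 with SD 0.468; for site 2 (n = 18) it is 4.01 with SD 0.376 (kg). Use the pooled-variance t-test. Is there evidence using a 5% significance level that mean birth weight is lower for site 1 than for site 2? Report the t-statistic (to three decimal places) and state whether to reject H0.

Let group 1 = site 1, group 2 = site 2. H0: μ_1 = μ_2; H1: μ_1 < μ_2 (two-sample pooled-variance t-test, left-tailed).
s_p² = [(23−1)·0.468² + (18−1)·0.376²]/(23+18−2) = 0.185177
t = (3.64 − 4.01)/√[0.185177·(1/23 + 1/18)] = -2.732
df = n₁ + n₂ − 2 = 39
p-value = P(T ≤ -2.732) ≈ 0.005
Since p ≈ 0.005 < α = 0.05, reject H0; the evidence is statistically significant.

t = -2.732; reject H0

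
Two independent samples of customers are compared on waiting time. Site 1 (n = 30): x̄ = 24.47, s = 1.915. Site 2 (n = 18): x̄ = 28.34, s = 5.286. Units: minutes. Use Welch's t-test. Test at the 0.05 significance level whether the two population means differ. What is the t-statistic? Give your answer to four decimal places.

-2.9906

Let group 1 = site 1, group 2 = site 2. H0: μ_1 = μ_2; H1: μ_1 ≠ μ_2 (Welch's two-sample t-test, two-sided).
t = (x̄_1 − x̄_2)/√(s_1²/n_1 + s_2²/n_2) = (24.47 − 28.34)/√(1.915²/30 + 5.286²/18) = -2.9906
Welch–Satterthwaite df ≈ 19.71
Two-sided p-value ≈ 0.0073
Since p ≈ 0.0073 < α = 0.05, reject H0; the evidence is statistically significant.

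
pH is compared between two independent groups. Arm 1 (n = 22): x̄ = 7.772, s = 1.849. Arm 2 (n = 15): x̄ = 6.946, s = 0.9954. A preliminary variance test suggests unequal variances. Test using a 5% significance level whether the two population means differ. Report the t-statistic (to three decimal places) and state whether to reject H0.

t = 1.755; fail to reject H0

Let group 1 = arm 1, group 2 = arm 2. H0: μ_1 = μ_2; H1: μ_1 ≠ μ_2 (Welch's two-sample t-test, two-sided).
t = (x̄_1 − x̄_2)/√(s_1²/n_1 + s_2²/n_2) = (7.772 − 6.946)/√(1.849²/22 + 0.9954²/15) = 1.755
Welch–Satterthwaite df ≈ 33.55
Two-sided p-value ≈ 0.088
Since p ≈ 0.088 > α = 0.05, fail to reject H0; the data do not provide sufficient evidence against H0.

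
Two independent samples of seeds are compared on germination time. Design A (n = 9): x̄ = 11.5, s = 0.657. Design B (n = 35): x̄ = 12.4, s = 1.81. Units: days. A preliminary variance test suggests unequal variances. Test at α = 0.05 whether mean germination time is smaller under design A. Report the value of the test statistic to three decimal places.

-2.392

Let group 1 = design A, group 2 = design B. H0: μ_1 = μ_2; H1: μ_1 < μ_2 (Welch's two-sample t-test, left-tailed).
t = (x̄_1 − x̄_2)/√(s_1²/n_1 + s_2²/n_2) = (11.5 − 12.4)/√(0.657²/9 + 1.81²/35) = -2.392
Welch–Satterthwaite df ≈ 36.76
p-value = P(T ≤ -2.392) ≈ 0.0110
Since p ≈ 0.0110 < α = 0.05, reject H0; the evidence is statistically significant.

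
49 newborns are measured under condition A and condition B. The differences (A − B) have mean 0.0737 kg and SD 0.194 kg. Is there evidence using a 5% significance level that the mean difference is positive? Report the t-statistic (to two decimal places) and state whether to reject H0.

H0: μ_d = 0; H1: μ_d > 0 (paired t-test on the differences, right-tailed).
t = d̄/(s_d/√n) = 0.0737/(0.194/√49) = 2.66
df = n − 1 = 48
p-value = P(T ≥ 2.66) ≈ 0.0053
Since p ≈ 0.0053 < α = 0.05, reject H0; the data support H1.

t = 2.66; reject H0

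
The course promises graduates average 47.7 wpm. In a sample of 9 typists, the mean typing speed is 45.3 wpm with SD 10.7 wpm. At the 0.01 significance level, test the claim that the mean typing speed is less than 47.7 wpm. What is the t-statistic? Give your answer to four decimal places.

H0: μ = 47.7; H1: μ < 47.7 (one-sample t-test, left-tailed).
t = (x̄ − μ₀)/(s/√n) = (45.3 − 47.7)/(10.7/√9) = -0.6729
df = n − 1 = 8
p-value = P(T ≤ -0.6729) ≈ 0.2600
Since p ≈ 0.2600 > α = 0.01, fail to reject H0; the evidence is not statistically significant.

-0.6729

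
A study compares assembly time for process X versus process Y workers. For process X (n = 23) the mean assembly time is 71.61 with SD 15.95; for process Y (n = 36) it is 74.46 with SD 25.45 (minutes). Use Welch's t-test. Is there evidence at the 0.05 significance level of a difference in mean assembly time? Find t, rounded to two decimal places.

-0.53

Let group 1 = process X, group 2 = process Y. H0: μ_1 = μ_2; H1: μ_1 ≠ μ_2 (Welch's two-sample t-test, two-sided).
t = (x̄_1 − x̄_2)/√(s_1²/n_1 + s_2²/n_2) = (71.61 − 74.46)/√(15.95²/23 + 25.45²/36) = -0.53
Welch–Satterthwaite df ≈ 56.99
Two-sided p-value ≈ 0.5990
Since p ≈ 0.5990 > α = 0.05, fail to reject H0; the data do not provide sufficient evidence against H0.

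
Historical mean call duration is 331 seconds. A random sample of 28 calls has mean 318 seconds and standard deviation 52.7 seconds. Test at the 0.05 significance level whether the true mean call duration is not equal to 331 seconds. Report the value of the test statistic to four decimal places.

H0: μ = 331; H1: μ ≠ 331 (one-sample t-test, two-sided).
t = (x̄ − μ₀)/(s/√n) = (318 − 331)/(52.7/√28) = -1.3053
df = n − 1 = 27
Two-sided p-value ≈ 0.203
Since p ≈ 0.203 > α = 0.05, fail to reject H0; the data do not provide sufficient evidence against H0.

-1.3053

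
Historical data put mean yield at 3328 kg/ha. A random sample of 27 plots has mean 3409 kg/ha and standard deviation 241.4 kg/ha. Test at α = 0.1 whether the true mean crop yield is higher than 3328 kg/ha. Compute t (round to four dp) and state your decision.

H0: μ = 3328; H1: μ > 3328 (one-sample t-test, right-tailed).
t = (x̄ − μ₀)/(s/√n) = (3409 − 3328)/(241.4/√27) = 1.7435
df = n − 1 = 26
p-value = P(T ≥ 1.7435) ≈ 0.047
Since p ≈ 0.047 < α = 0.1, reject H0; the data support H1.

t = 1.7435; reject H0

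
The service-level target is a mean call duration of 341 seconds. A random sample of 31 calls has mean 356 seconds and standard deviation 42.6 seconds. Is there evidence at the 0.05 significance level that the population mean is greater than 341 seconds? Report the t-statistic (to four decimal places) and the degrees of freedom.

t = 1.9605, df = 30

H0: μ = 341; H1: μ > 341 (one-sample t-test, right-tailed).
t = (x̄ − μ₀)/(s/√n) = (356 − 341)/(42.6/√31) = 1.9605
df = n − 1 = 30
p-value = P(T ≥ 1.9605) ≈ 0.030
Since p ≈ 0.030 < α = 0.05, reject H0; the evidence is statistically significant.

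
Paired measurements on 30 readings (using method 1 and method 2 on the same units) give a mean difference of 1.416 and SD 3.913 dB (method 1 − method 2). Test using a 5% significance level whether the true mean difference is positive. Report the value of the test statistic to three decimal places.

H0: μ_d = 0; H1: μ_d > 0 (paired t-test on the differences, right-tailed).
t = d̄/(s_d/√n) = 1.416/(3.913/√30) = 1.982
df = n − 1 = 29
p-value = P(T ≥ 1.982) ≈ 0.0285
Since p ≈ 0.0285 < α = 0.05, reject H0; the evidence is statistically significant.

1.982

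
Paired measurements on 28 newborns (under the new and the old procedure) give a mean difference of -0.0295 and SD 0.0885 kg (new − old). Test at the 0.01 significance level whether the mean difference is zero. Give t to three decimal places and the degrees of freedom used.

t = -1.764, df = 27

H0: μ_d = 0; H1: μ_d ≠ 0 (paired t-test on the differences, two-sided).
t = d̄/(s_d/√n) = -0.0295/(0.0885/√28) = -1.764
df = n − 1 = 27
Two-sided p-value ≈ 0.089
Since p ≈ 0.089 > α = 0.01, fail to reject H0; the evidence is not statistically significant.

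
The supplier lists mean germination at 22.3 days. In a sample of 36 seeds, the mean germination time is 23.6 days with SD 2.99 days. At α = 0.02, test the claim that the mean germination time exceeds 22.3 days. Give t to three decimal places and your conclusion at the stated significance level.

t = 2.609; reject H0

H0: μ = 22.3; H1: μ > 22.3 (one-sample t-test, right-tailed).
t = (x̄ − μ₀)/(s/√n) = (23.6 − 22.3)/(2.99/√36) = 2.609
df = n − 1 = 35
p-value = P(T ≥ 2.609) ≈ 0.0066
Since p ≈ 0.0066 < α = 0.02, reject H0; the data support H1.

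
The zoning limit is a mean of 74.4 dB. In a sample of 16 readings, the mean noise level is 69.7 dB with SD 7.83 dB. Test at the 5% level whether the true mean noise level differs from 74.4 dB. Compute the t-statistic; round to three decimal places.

H0: μ = 74.4; H1: μ ≠ 74.4 (one-sample t-test, two-sided).
t = (x̄ − μ₀)/(s/√n) = (69.7 − 74.4)/(7.83/√16) = -2.401
df = n − 1 = 15
Two-sided p-value ≈ 0.0298
Since p ≈ 0.0298 < α = 0.05, reject H0; the data support H1.

-2.401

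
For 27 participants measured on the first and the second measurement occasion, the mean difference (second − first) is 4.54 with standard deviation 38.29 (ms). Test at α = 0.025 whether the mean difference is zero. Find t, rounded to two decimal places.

0.62

H0: μ_d = 0; H1: μ_d ≠ 0 (paired t-test on the differences, two-sided).
t = d̄/(s_d/√n) = 4.54/(38.29/√27) = 0.62
df = n − 1 = 26
Two-sided p-value ≈ 0.543
Since p ≈ 0.543 > α = 0.025, fail to reject H0; the data do not provide sufficient evidence against H0.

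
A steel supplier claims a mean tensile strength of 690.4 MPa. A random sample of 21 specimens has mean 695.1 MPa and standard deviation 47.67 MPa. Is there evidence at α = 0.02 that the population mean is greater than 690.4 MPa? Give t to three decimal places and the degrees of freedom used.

t = 0.452, df = 20

H0: μ = 690.4; H1: μ > 690.4 (one-sample t-test, right-tailed).
t = (x̄ − μ₀)/(s/√n) = (695.1 − 690.4)/(47.67/√21) = 0.452
df = n − 1 = 20
p-value = P(T ≥ 0.452) ≈ 0.3281
Since p ≈ 0.3281 > α = 0.02, fail to reject H0; the evidence is not statistically significant.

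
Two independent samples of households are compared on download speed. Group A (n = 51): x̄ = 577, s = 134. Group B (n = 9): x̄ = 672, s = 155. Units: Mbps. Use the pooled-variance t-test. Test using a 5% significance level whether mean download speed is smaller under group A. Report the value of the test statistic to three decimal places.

Let group 1 = group A, group 2 = group B. H0: μ_1 = μ_2; H1: μ_1 < μ_2 (two-sample pooled-variance t-test, left-tailed).
s_p² = [(51−1)·134² + (9−1)·155²]/(51+9−2) = 18793.1
t = (577 − 672)/√[18793.1·(1/51 + 1/9)] = -1.917
df = n₁ + n₂ − 2 = 58
p-value = P(T ≤ -1.917) ≈ 0.0301
Since p ≈ 0.0301 < α = 0.05, reject H0; the evidence is statistically significant.

-1.917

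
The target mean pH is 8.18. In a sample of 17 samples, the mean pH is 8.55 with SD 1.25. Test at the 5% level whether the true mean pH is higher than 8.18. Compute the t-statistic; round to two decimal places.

1.22

H0: μ = 8.18; H1: μ > 8.18 (one-sample t-test, right-tailed).
t = (x̄ − μ₀)/(s/√n) = (8.55 − 8.18)/(1.25/√17) = 1.22
df = n − 1 = 16
p-value = P(T ≥ 1.22) ≈ 0.1200
Since p ≈ 0.1200 > α = 0.05, fail to reject H0; the data do not provide sufficient evidence against H0.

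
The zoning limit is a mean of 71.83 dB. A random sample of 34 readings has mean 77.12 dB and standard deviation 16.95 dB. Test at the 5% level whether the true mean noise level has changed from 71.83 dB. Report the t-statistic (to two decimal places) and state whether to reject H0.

H0: μ = 71.83; H1: μ ≠ 71.83 (one-sample t-test, two-sided).
t = (x̄ − μ₀)/(s/√n) = (77.12 − 71.83)/(16.95/√34) = 1.82
df = n − 1 = 33
Two-sided p-value ≈ 0.0779
Since p ≈ 0.0779 > α = 0.05, fail to reject H0; the data do not provide sufficient evidence against H0.

t = 1.82; fail to reject H0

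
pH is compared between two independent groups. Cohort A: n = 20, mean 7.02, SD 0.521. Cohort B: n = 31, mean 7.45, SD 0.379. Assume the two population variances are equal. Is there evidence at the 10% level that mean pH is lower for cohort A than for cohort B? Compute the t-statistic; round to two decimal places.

-3.41

Let group 1 = cohort A, group 2 = cohort B. H0: μ_1 = μ_2; H1: μ_1 < μ_2 (two-sample pooled-variance t-test, left-tailed).
s_p² = [(20−1)·0.521² + (31−1)·0.379²]/(20+31−2) = 0.193196
t = (7.02 − 7.45)/√[0.193196·(1/20 + 1/31)] = -3.41
df = n₁ + n₂ − 2 = 49
p-value = P(T ≤ -3.41) ≈ 0.0007
Since p ≈ 0.0007 < α = 0.1, reject H0; the evidence is statistically significant.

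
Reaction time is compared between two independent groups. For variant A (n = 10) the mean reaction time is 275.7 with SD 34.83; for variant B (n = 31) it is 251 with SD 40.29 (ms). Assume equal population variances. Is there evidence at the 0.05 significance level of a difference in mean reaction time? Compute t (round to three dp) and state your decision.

t = 1.737; fail to reject H0

Let group 1 = variant A, group 2 = variant B. H0: μ_1 = μ_2; H1: μ_1 ≠ μ_2 (two-sample pooled-variance t-test, two-sided).
s_p² = [(10−1)·34.83² + (31−1)·40.29²]/(10+31−2) = 1528.63
t = (275.7 − 251)/√[1528.63·(1/10 + 1/31)] = 1.737
df = n₁ + n₂ − 2 = 39
Two-sided p-value ≈ 0.0903
Since p ≈ 0.0903 > α = 0.05, fail to reject H0; the evidence is not statistically significant.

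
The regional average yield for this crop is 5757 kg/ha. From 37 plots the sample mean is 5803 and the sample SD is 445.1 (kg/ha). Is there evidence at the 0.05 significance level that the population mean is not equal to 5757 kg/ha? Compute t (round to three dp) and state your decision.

t = 0.629; fail to reject H0

H0: μ = 5757; H1: μ ≠ 5757 (one-sample t-test, two-sided).
t = (x̄ − μ₀)/(s/√n) = (5803 − 5757)/(445.1/√37) = 0.629
df = n − 1 = 36
Two-sided p-value ≈ 0.534
Since p ≈ 0.534 > α = 0.05, fail to reject H0; the evidence is not statistically significant.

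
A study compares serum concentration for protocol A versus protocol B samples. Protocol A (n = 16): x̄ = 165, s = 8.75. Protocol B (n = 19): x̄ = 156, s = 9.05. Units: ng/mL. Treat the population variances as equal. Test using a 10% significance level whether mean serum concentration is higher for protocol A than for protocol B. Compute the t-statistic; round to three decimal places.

2.975

Let group 1 = protocol A, group 2 = protocol B. H0: μ_1 = μ_2; H1: μ_1 > μ_2 (two-sample pooled-variance t-test, right-tailed).
s_p² = [(16−1)·8.75² + (19−1)·9.05²]/(16+19−2) = 79.4752
t = (165 − 156)/√[79.4752·(1/16 + 1/19)] = 2.975
df = n₁ + n₂ − 2 = 33
p-value = P(T ≥ 2.975) ≈ 0.0027
Since p ≈ 0.0027 < α = 0.1, reject H0; the evidence is statistically significant.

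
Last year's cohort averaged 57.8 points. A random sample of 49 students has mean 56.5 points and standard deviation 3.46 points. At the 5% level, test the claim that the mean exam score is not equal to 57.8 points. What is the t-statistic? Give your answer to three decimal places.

H0: μ = 57.8; H1: μ ≠ 57.8 (one-sample t-test, two-sided).
t = (x̄ − μ₀)/(s/√n) = (56.5 − 57.8)/(3.46/√49) = -2.630
df = n − 1 = 48
Two-sided p-value ≈ 0.011
Since p ≈ 0.011 < α = 0.05, reject H0; the evidence is statistically significant.

-2.630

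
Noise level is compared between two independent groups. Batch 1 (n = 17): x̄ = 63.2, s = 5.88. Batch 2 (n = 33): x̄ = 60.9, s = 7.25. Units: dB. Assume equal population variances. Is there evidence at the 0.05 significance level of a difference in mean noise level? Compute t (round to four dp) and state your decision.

t = 1.1290; fail to reject H0

Let group 1 = batch 1, group 2 = batch 2. H0: μ_1 = μ_2; H1: μ_1 ≠ μ_2 (two-sample pooled-variance t-test, two-sided).
s_p² = [(17−1)·5.88² + (33−1)·7.25²]/(17+33−2) = 46.5665
t = (63.2 − 60.9)/√[46.5665·(1/17 + 1/33)] = 1.1290
df = n₁ + n₂ − 2 = 48
Two-sided p-value ≈ 0.2645
Since p ≈ 0.2645 > α = 0.05, fail to reject H0; the data do not provide sufficient evidence against H0.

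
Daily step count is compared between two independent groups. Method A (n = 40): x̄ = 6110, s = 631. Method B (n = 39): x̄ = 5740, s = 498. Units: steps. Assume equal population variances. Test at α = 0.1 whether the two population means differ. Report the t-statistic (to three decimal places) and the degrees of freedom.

t = 2.888, df = 77

Let group 1 = method A, group 2 = method B. H0: μ_1 = μ_2; H1: μ_1 ≠ μ_2 (two-sample pooled-variance t-test, two-sided).
s_p² = [(40−1)·631² + (39−1)·498²]/(40+39−2) = 324058
t = (6110 − 5740)/√[324058·(1/40 + 1/39)] = 2.888
df = n₁ + n₂ − 2 = 77
Two-sided p-value ≈ 0.005
Since p ≈ 0.005 < α = 0.1, reject H0; the evidence is statistically significant.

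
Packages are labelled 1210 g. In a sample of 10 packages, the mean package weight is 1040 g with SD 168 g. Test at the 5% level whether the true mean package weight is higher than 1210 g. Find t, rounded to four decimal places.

-3.1999

H0: μ = 1210; H1: μ > 1210 (one-sample t-test, right-tailed).
t = (x̄ − μ₀)/(s/√n) = (1040 − 1210)/(168/√10) = -3.1999
df = n − 1 = 9
p-value = P(T ≥ -3.1999) ≈ 0.995
Since p ≈ 0.995 > α = 0.05, fail to reject H0; the evidence is not statistically significant.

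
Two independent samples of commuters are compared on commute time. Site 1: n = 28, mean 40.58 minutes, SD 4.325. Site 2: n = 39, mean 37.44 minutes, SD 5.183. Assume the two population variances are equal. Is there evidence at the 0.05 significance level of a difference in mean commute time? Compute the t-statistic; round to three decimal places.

2.616

Let group 1 = site 1, group 2 = site 2. H0: μ_1 = μ_2; H1: μ_1 ≠ μ_2 (two-sample pooled-variance t-test, two-sided).
s_p² = [(28−1)·4.325² + (39−1)·5.183²]/(28+39−2) = 23.4748
t = (40.58 − 37.44)/√[23.4748·(1/28 + 1/39)] = 2.616
df = n₁ + n₂ − 2 = 65
Two-sided p-value ≈ 0.011
Since p ≈ 0.011 < α = 0.05, reject H0; the data support H1.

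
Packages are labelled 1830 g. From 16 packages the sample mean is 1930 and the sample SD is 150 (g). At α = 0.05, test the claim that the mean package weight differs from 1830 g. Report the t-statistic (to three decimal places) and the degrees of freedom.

H0: μ = 1830; H1: μ ≠ 1830 (one-sample t-test, two-sided).
t = (x̄ − μ₀)/(s/√n) = (1930 − 1830)/(150/√16) = 2.667
df = n − 1 = 15
Two-sided p-value ≈ 0.018
Since p ≈ 0.018 < α = 0.05, reject H0; the evidence is statistically significant.

t = 2.667, df = 15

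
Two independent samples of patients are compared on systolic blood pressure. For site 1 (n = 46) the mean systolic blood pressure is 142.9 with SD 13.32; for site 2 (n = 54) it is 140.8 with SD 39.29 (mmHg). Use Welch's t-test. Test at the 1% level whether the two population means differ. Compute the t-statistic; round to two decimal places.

0.37

Let group 1 = site 1, group 2 = site 2. H0: μ_1 = μ_2; H1: μ_1 ≠ μ_2 (Welch's two-sample t-test, two-sided).
t = (x̄_1 − x̄_2)/√(s_1²/n_1 + s_2²/n_2) = (142.9 − 140.8)/√(13.32²/46 + 39.29²/54) = 0.37
Welch–Satterthwaite df ≈ 66.83
Two-sided p-value ≈ 0.7135
Since p ≈ 0.7135 > α = 0.01, fail to reject H0; the data do not provide sufficient evidence against H0.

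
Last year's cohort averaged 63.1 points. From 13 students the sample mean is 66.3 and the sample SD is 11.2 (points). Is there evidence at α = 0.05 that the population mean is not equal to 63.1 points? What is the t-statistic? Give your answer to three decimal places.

H0: μ = 63.1; H1: μ ≠ 63.1 (one-sample t-test, two-sided).
t = (x̄ − μ₀)/(s/√n) = (66.3 − 63.1)/(11.2/√13) = 1.030
df = n − 1 = 12
Two-sided p-value ≈ 0.3233
Since p ≈ 0.3233 > α = 0.05, fail to reject H0; the data do not provide sufficient evidence against H0.

1.030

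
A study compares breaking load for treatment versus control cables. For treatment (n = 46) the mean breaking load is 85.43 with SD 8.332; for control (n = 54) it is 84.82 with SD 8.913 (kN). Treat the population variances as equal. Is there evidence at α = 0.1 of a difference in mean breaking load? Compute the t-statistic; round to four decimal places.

Let group 1 = treatment, group 2 = control. H0: μ_1 = μ_2; H1: μ_1 ≠ μ_2 (two-sample pooled-variance t-test, two-sided).
s_p² = [(46−1)·8.332² + (54−1)·8.913²]/(46+54−2) = 74.8408
t = (85.43 − 84.82)/√[74.8408·(1/46 + 1/54)] = 0.3514
df = n₁ + n₂ − 2 = 98
Two-sided p-value ≈ 0.7260
Since p ≈ 0.7260 > α = 0.1, fail to reject H0; the evidence is not statistically significant.

0.3514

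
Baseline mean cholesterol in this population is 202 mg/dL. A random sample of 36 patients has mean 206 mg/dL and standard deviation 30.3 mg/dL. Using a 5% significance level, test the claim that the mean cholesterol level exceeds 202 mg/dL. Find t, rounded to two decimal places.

H0: μ = 202; H1: μ > 202 (one-sample t-test, right-tailed).
t = (x̄ − μ₀)/(s/√n) = (206 − 202)/(30.3/√36) = 0.79
df = n − 1 = 35
p-value = P(T ≥ 0.79) ≈ 0.217
Since p ≈ 0.217 > α = 0.05, fail to reject H0; the evidence is not statistically significant.

0.79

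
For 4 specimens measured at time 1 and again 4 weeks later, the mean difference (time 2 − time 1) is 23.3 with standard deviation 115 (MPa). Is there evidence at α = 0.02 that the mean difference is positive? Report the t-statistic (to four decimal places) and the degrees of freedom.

H0: μ_d = 0; H1: μ_d > 0 (paired t-test on the differences, right-tailed).
t = d̄/(s_d/√n) = 23.3/(115/√4) = 0.4052
df = n − 1 = 3
p-value = P(T ≥ 0.4052) ≈ 0.3562
Since p ≈ 0.3562 > α = 0.02, fail to reject H0; the data do not provide sufficient evidence against H0.

t = 0.4052, df = 3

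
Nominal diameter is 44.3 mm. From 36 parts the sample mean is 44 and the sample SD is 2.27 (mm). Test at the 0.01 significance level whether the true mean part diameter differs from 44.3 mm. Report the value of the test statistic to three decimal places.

-0.793

H0: μ = 44.3; H1: μ ≠ 44.3 (one-sample t-test, two-sided).
t = (x̄ − μ₀)/(s/√n) = (44 − 44.3)/(2.27/√36) = -0.793
df = n − 1 = 35
Two-sided p-value ≈ 0.433
Since p ≈ 0.433 > α = 0.01, fail to reject H0; the evidence is not statistically significant.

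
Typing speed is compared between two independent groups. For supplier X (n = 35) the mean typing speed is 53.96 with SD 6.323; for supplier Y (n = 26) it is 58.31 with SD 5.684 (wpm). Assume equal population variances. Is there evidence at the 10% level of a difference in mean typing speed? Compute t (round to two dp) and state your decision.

Let group 1 = supplier X, group 2 = supplier Y. H0: μ_1 = μ_2; H1: μ_1 ≠ μ_2 (two-sample pooled-variance t-test, two-sided).
s_p² = [(35−1)·6.323² + (26−1)·5.684²]/(35+26−2) = 36.7293
t = (53.96 − 58.31)/√[36.7293·(1/35 + 1/26)] = -2.77
df = n₁ + n₂ − 2 = 59
Two-sided p-value ≈ 0.0074
Since p ≈ 0.0074 < α = 0.1, reject H0; the data support H1.

t = -2.77; reject H0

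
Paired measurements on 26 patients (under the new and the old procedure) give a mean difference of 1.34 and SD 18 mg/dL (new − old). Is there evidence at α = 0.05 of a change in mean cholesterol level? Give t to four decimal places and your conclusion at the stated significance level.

H0: μ_d = 0; H1: μ_d ≠ 0 (paired t-test on the differences, two-sided).
t = d̄/(s_d/√n) = 1.34/(18/√26) = 0.3796
df = n − 1 = 25
Two-sided p-value ≈ 0.7075
Since p ≈ 0.7075 > α = 0.05, fail to reject H0; the data do not provide sufficient evidence against H0.

t = 0.3796; fail to reject H0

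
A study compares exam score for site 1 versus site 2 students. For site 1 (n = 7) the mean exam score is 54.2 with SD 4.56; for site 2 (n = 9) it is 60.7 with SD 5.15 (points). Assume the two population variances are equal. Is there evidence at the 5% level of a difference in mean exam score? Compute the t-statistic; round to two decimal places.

Let group 1 = site 1, group 2 = site 2. H0: μ_1 = μ_2; H1: μ_1 ≠ μ_2 (two-sample pooled-variance t-test, two-sided).
s_p² = [(7−1)·4.56² + (9−1)·5.15²]/(7+9−2) = 24.0673
t = (54.2 − 60.7)/√[24.0673·(1/7 + 1/9)] = -2.63
df = n₁ + n₂ − 2 = 14
Two-sided p-value ≈ 0.0198
Since p ≈ 0.0198 < α = 0.05, reject H0; the evidence is statistically significant.

-2.63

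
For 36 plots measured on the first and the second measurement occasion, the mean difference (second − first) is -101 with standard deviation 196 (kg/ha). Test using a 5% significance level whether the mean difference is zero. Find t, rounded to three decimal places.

-3.092

H0: μ_d = 0; H1: μ_d ≠ 0 (paired t-test on the differences, two-sided).
t = d̄/(s_d/√n) = -101/(196/√36) = -3.092
df = n − 1 = 35
Two-sided p-value ≈ 0.004
Since p ≈ 0.004 < α = 0.05, reject H0; the data support H1.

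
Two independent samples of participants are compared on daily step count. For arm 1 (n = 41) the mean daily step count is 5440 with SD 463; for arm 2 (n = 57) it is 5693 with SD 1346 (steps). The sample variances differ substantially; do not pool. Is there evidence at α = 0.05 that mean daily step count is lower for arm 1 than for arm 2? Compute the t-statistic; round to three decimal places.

-1.315

Let group 1 = arm 1, group 2 = arm 2. H0: μ_1 = μ_2; H1: μ_1 < μ_2 (Welch's two-sample t-test, left-tailed).
t = (x̄_1 − x̄_2)/√(s_1²/n_1 + s_2²/n_2) = (5440 − 5693)/√(463²/41 + 1346²/57) = -1.315
Welch–Satterthwaite df ≈ 73.17
p-value = P(T ≤ -1.315) ≈ 0.096
Since p ≈ 0.096 > α = 0.05, fail to reject H0; the evidence is not statistically significant.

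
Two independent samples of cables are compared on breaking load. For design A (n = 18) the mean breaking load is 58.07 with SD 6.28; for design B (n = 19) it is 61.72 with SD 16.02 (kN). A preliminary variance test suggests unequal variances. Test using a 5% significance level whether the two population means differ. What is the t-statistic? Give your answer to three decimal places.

Let group 1 = design A, group 2 = design B. H0: μ_1 = μ_2; H1: μ_1 ≠ μ_2 (Welch's two-sample t-test, two-sided).
t = (x̄_1 − x̄_2)/√(s_1²/n_1 + s_2²/n_2) = (58.07 − 61.72)/√(6.28²/18 + 16.02²/19) = -0.921
Welch–Satterthwaite df ≈ 23.65
Two-sided p-value ≈ 0.3662
Since p ≈ 0.3662 > α = 0.05, fail to reject H0; the evidence is not statistically significant.

-0.921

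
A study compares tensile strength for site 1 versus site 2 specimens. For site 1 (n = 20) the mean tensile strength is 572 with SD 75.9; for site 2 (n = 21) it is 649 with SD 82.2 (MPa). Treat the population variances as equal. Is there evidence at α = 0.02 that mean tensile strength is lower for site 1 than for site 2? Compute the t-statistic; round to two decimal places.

Let group 1 = site 1, group 2 = site 2. H0: μ_1 = μ_2; H1: μ_1 < μ_2 (two-sample pooled-variance t-test, left-tailed).
s_p² = [(20−1)·75.9² + (21−1)·82.2²]/(20+21−2) = 6271.59
t = (572 − 649)/√[6271.59·(1/20 + 1/21)] = -3.11
df = n₁ + n₂ − 2 = 39
p-value = P(T ≤ -3.11) ≈ 0.002
Since p ≈ 0.002 < α = 0.02, reject H0; the data support H1.

-3.11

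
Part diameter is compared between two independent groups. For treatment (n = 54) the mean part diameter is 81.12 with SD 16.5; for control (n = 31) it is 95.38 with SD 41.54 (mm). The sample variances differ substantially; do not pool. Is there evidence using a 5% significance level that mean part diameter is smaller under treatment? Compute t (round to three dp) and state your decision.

Let group 1 = treatment, group 2 = control. H0: μ_1 = μ_2; H1: μ_1 < μ_2 (Welch's two-sample t-test, left-tailed).
t = (x̄_1 − x̄_2)/√(s_1²/n_1 + s_2²/n_2) = (81.12 − 95.38)/√(16.5²/54 + 41.54²/31) = -1.830
Welch–Satterthwaite df ≈ 35.52
p-value = P(T ≤ -1.830) ≈ 0.0378
Since p ≈ 0.0378 < α = 0.05, reject H0; the data support H1.

t = -1.830; reject H0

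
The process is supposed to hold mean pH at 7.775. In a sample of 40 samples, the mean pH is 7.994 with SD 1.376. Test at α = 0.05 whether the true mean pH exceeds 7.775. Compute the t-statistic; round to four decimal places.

H0: μ = 7.775; H1: μ > 7.775 (one-sample t-test, right-tailed).
t = (x̄ − μ₀)/(s/√n) = (7.994 − 7.775)/(1.376/√40) = 1.0066
df = n − 1 = 39
p-value = P(T ≥ 1.0066) ≈ 0.160
Since p ≈ 0.160 > α = 0.05, fail to reject H0; the evidence is not statistically significant.

1.0066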